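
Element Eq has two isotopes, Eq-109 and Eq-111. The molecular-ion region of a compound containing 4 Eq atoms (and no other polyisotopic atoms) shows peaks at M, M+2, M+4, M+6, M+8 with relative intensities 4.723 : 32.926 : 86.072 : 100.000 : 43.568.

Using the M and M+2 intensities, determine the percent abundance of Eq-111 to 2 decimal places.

If p is the fraction of Eq that is Eq-109, then I(M+2)/I(M) = [C(4,1)·p^3·(1−p)] / p^4 = 4·(1−p)/p = 32.926/4.723 = 6.9714
(1−p)/p = 6.9714/4 = 1.7429  ⇒  p = 1/(1 + 1.7429) = 0.3646
Eq-109: 36.46%, Eq-111: 63.54%.

63.54%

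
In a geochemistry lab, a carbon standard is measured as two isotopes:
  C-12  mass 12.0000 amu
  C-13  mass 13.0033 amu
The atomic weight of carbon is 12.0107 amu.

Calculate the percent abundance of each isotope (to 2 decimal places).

C-12: 98.93%, C-13: 1.07%

With x = fraction of C-12 (so C-13 is 1 − x):
12.0000·x + 13.0033·(1 − x) = 12.0107
(12.0000 − 13.0033)·x = 12.0107 − 13.0033
x = -0.9926 / -1.0033 = 0.98934 → 98.93% C-12, 1.07% C-13.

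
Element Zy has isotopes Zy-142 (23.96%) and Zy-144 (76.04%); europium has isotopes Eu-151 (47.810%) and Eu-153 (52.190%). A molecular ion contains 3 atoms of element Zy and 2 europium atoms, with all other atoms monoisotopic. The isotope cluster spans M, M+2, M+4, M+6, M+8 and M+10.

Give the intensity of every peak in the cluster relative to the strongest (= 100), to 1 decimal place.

Element Zy pattern (n=3): 0.013755 : 0.13095949 : 0.41561603 : 0.43966948
Europium pattern (n=2): 0.22857961 : 0.49904078 : 0.27237961
Convolve the two distributions (both contribute in 2-u steps):
  M: 0.013755×0.22857961 = 0.003144
  M+2: 0.013755×0.49904078 + 0.13095949×0.22857961 = 0.036799
  M+4: 0.013755×0.27237961 + 0.13095949×0.49904078 + 0.41561603×0.22857961 = 0.164102
  M+6: 0.13095949×0.27237961 + 0.41561603×0.49904078 + 0.43966948×0.22857961 = 0.343580
  M+8: 0.41561603×0.27237961 + 0.43966948×0.49904078 = 0.332618
  M+10: 0.43966948×0.27237961 = 0.119757
Scale to base peak (0.343580) = 100: 0.9 : 10.7 : 47.8 : 100.0 : 96.8 : 34.9

0.9 : 10.7 : 47.8 : 100.0 : 96.8 : 34.9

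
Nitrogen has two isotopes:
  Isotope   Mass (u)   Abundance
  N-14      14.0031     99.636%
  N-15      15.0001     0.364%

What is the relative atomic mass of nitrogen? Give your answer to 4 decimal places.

Ar = Σ fᵢ·mᵢ = 0.99636 × 14.0031 + 0.00364 × 15.0001
= 13.95213 + 0.05460 = 14.00673 u

14.0067 u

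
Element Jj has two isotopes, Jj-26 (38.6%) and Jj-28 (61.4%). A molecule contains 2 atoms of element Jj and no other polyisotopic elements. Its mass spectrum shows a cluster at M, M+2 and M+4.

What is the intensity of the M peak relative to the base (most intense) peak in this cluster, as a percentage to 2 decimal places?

31.43%

Term probabilities: M 0.1490, M+2 0.4740, M+4 0.3770. Base peak = M+2.
P(M+2) = C(2,1) × 0.386^1 × 0.614^1 = 2 × 0.3860 × 0.6140 = 0.474008 (base)
P(M) = C(2,0) × 0.386^2 × 0.614^0 = 1 × 0.148996 × 1.0000 = 0.148996
Relative intensity = 0.148996 / 0.474008 × 100 = 31.43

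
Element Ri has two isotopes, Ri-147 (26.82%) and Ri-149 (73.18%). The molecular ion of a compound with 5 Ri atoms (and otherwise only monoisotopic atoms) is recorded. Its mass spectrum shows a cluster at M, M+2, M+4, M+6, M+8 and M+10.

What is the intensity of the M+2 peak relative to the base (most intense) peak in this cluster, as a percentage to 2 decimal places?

Binomial terms of (0.2682 + 0.7318)^5: M 0.0014, M+2 0.0189, M+4 0.1033, M+6 0.2819, M+8 0.3846, M+10 0.2099 → M+8 is the base peak.
P(M+8) = C(5,4) × 0.2682^1 × 0.7318^4 = 5 × 0.2682 × 0.28679371 = 0.384590 (base)
P(M+2) = C(5,1) × 0.2682^4 × 0.7318^1 = 5 × 0.0051741 × 0.7318 = 0.018932
Relative intensity = 0.018932 / 0.384590 × 100 = 4.92

4.92%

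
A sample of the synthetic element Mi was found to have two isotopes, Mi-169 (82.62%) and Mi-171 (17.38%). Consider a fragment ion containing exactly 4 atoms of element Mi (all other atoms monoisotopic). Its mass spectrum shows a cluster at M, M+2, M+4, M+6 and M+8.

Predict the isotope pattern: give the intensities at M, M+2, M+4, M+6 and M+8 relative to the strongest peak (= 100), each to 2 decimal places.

Expanding (0.8262 + 0.1738)^4:
P(M) = 0.8262^4 = 0.465952
P(M+2) = 4 × 0.8262^3 × 0.1738^1 = 0.392072
P(M+4) = 6 × 0.8262^2 × 0.1738^2 = 0.123715
P(M+6) = 4 × 0.8262^1 × 0.1738^3 = 0.017350
P(M+8) = 0.1738^4 = 0.000912
The M peak is largest (0.465952); scaling to 100 gives 100.00 : 84.14 : 26.55 : 3.72 : 0.20.

100.00 : 84.14 : 26.55 : 3.72 : 0.20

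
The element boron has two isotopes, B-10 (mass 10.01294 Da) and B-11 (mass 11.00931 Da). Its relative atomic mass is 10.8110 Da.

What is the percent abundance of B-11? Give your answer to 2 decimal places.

80.10%

Let x be the fractional abundance of B-10; then B-11 has abundance 1 − x.
10.01294·x + 11.00931·(1 − x) = 10.8110
(10.01294 − 11.00931)·x = 10.8110 − 11.00931
x = -0.19831 / -0.99637 = 0.19903 → 19.90% B-10, 80.10% B-11.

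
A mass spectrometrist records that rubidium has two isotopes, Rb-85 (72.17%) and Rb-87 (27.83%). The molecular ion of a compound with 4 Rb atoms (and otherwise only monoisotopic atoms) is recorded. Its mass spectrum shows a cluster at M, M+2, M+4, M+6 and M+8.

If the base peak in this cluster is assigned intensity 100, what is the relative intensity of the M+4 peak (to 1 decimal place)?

(0.7217 + 0.2783)^4 gives M 0.2713, M+2 0.4184, M+4 0.2420, M+6 0.0622, M+8 0.0060; the largest is M+2.
P(M+2) = C(4,1) × 0.7217^3 × 0.2783^1 = 4 × 0.37589809 × 0.2783 = 0.418450 (base)
P(M+4) = C(4,2) × 0.7217^2 × 0.2783^2 = 6 × 0.52085089 × 0.07745089 = 0.242042
Relative intensity = 0.242042 / 0.418450 × 100 = 57.8

57.8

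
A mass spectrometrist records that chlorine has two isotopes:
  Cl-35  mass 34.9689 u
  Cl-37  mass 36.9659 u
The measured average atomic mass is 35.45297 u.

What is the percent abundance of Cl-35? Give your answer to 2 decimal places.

75.76%

Let x be the fractional abundance of Cl-35; then Cl-37 has abundance 1 − x.
34.9689·x + 36.9659·(1 − x) = 35.45297
(34.9689 − 36.9659)·x = 35.45297 − 36.9659
x = -1.51293 / -1.9970 = 0.75760 → 75.76% Cl-35, 24.24% Cl-37.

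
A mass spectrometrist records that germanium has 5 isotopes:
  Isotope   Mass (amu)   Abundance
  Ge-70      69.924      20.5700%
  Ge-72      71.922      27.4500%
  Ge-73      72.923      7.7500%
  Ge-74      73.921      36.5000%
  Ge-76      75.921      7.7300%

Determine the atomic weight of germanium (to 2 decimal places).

72.63 amu

Average mass = Σ (abundance × isotope mass) = 0.205700 × 69.924 + 0.274500 × 71.922 + 0.077500 × 72.923 + 0.365000 × 73.921 + 0.077300 × 75.921
= 14.3834 + 19.7426 + 5.6515 + 26.9812 + 5.8687 = 72.6274 amu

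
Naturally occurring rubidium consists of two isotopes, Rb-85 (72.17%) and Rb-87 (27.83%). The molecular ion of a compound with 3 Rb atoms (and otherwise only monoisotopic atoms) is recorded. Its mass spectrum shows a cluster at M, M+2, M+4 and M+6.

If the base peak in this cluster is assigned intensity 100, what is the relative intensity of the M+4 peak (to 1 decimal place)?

(0.7217 + 0.2783)^3 gives M 0.3759, M+2 0.4349, M+4 0.1677, M+6 0.0216; the largest is M+2.
P(M+2) = C(3,1) × 0.7217^2 × 0.2783^1 = 3 × 0.52085089 × 0.2783 = 0.434858 (base)
P(M+4) = C(3,2) × 0.7217^1 × 0.2783^2 = 3 × 0.7217 × 0.07745089 = 0.167689
Relative intensity = 0.167689 / 0.434858 × 100 = 38.6

38.6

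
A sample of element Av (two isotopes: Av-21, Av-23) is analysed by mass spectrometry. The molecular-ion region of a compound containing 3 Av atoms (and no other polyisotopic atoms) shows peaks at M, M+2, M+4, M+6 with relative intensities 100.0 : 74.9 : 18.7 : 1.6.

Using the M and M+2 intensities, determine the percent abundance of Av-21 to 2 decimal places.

80.02%

Write p for the Av-21 fraction. I(M+2)/I(M) = [C(3,1)·p^2·(1−p)] / p^3 = 3·(1−p)/p = 74.9/100.0 = 0.7490
(1−p)/p = 0.7490/3 = 0.2497  ⇒  p = 1/(1 + 0.2497) = 0.8002
Av-21: 80.02%, Av-23: 19.98%.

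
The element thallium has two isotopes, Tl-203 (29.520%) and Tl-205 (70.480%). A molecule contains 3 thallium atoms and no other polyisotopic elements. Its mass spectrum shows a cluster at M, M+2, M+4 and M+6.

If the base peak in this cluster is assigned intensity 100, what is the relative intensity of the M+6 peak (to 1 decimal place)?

(0.29520 + 0.70480)^3 gives M 0.0257, M+2 0.1843, M+4 0.4399, M+6 0.3501; the largest is M+4.
P(M+4) = C(3,2) × 0.29520^1 × 0.70480^2 = 3 × 0.2952 × 0.49674304 = 0.439916 (base)
P(M+6) = C(3,3) × 0.29520^0 × 0.70480^3 = 1 × 1.0000 × 0.35010449 = 0.350104
Relative intensity = 0.350104 / 0.439916 × 100 = 79.6

79.6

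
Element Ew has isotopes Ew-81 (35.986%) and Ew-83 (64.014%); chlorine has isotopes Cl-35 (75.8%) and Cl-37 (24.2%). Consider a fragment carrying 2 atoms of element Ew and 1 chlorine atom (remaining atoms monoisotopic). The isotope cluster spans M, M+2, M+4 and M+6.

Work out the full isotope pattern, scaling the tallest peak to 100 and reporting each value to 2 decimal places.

Element Ew pattern (n=2): 0.12949922 : 0.46072156 : 0.40977922
Chlorine pattern (n=1): 0.7580 : 0.2420
Convolve the two distributions (both contribute in 2-u steps):
  M: 0.12949922×0.7580 = 0.098160
  M+2: 0.12949922×0.2420 + 0.46072156×0.7580 = 0.380566
  M+4: 0.46072156×0.2420 + 0.40977922×0.7580 = 0.422107
  M+6: 0.40977922×0.2420 = 0.099167
Scale to base peak (0.422107) = 100: 23.25 : 90.16 : 100.00 : 23.49

23.25 : 90.16 : 100.00 : 23.49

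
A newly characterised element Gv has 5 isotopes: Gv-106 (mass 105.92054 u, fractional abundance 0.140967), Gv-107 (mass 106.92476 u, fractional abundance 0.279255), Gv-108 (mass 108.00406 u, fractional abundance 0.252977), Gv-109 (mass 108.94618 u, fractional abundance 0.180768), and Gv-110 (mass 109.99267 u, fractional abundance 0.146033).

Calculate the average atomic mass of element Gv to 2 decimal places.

107.87 u

Weight each isotope mass by its fractional abundance: 0.140967 × 105.92054 + 0.279255 × 106.92476 + 0.252977 × 108.00406 + 0.180768 × 108.94618 + 0.146033 × 109.99267
= 14.931301 + 29.859274 + 27.322543 + 19.693983 + 16.062560 = 107.869661 u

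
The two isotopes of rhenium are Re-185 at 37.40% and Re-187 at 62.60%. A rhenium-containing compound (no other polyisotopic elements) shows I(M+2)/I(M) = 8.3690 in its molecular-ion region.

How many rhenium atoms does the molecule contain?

5

The M+2/M ratio from n Re atoms is n · q/p = n · 0.6260/0.3740.
n = 8.3690 × 0.3740/0.6260 = 5.00 ≈ 5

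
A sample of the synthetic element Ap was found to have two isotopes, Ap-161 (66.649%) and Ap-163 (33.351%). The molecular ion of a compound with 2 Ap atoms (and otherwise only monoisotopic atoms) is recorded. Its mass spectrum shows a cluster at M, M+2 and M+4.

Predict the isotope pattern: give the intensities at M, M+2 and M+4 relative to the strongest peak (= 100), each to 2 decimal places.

Each Ap atom is independently Ap-161 (p = 0.66649) or Ap-163 (q = 0.33351); the cluster is the binomial expansion (p + q)^2.
P(M) = 0.66649^2 = 0.444209
P(M+2) = 2 × 0.66649^1 × 0.33351^1 = 0.444562
P(M+4) = 0.33351^2 = 0.111229
The M+2 peak is largest (0.444562); scaling to 100 gives 99.92 : 100.00 : 25.02.

99.92 : 100.00 : 25.02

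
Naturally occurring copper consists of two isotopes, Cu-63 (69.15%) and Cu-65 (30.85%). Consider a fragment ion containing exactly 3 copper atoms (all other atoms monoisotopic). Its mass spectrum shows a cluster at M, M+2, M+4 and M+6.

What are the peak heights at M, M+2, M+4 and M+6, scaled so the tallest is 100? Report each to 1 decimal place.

74.7 : 100.0 : 44.6 : 6.6

Expanding (0.6915 + 0.3085)^3:
P(M) = 0.6915^3 = 0.330656
P(M+2) = 3 × 0.6915^2 × 0.3085^1 = 0.442548
P(M+4) = 3 × 0.6915^1 × 0.3085^2 = 0.197435
P(M+6) = 0.3085^3 = 0.029361
The M+2 peak is largest (0.442548); scaling to 100 gives 74.7 : 100.0 : 44.6 : 6.6.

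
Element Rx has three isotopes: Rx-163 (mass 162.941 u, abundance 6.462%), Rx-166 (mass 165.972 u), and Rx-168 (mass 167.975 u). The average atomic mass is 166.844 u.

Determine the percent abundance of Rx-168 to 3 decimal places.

53.313%

The remaining 93.538% is split between Rx-166 (fraction x) and Rx-168 (fraction 0.93538 − x).
Substituting: 165.972x + 167.975(0.93538 − x) = 156.31475258
(165.972 − 167.975)x = -0.80570292  ⇒  x = 0.40225, y = 0.53313
Rx-166: 40.225%, Rx-168: 53.313%.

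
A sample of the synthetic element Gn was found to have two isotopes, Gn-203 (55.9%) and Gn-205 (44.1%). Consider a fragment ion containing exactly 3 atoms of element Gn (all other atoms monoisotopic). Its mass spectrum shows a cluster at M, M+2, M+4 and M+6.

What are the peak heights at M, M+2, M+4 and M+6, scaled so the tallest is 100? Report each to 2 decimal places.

Each Gn atom is independently Gn-203 (p = 0.559) or Gn-205 (q = 0.441); the cluster is the binomial expansion (p + q)^3.
P(M) = 0.559^3 = 0.174677
P(M+2) = 3 × 0.559^2 × 0.441^1 = 0.413412
P(M+4) = 3 × 0.559^1 × 0.441^2 = 0.326145
P(M+6) = 0.441^3 = 0.085766
The M+2 peak is largest (0.413412); scaling to 100 gives 42.25 : 100.00 : 78.89 : 20.75.

42.25 : 100.00 : 78.89 : 20.75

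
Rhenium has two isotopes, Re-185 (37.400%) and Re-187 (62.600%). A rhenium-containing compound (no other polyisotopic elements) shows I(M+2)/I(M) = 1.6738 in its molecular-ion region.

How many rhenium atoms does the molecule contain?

1

The M+2/M ratio from n Re atoms is n · q/p = n · 0.62600/0.37400.
n = 1.6738 × 0.37400/0.62600 = 1.00 ≈ 1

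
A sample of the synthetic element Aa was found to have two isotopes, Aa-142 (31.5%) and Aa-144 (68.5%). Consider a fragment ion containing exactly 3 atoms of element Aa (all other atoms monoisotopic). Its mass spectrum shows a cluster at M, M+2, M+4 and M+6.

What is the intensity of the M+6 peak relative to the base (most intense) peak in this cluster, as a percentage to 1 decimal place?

Binomial terms of (0.315 + 0.685)^3: M 0.0313, M+2 0.2039, M+4 0.4434, M+6 0.3214 → M+4 is the base peak.
P(M+4) = C(3,2) × 0.315^1 × 0.685^2 = 3 × 0.3150 × 0.469225 = 0.443418 (base)
P(M+6) = C(3,3) × 0.315^0 × 0.685^3 = 1 × 1.0000 × 0.32141913 = 0.321419
Relative intensity = 0.321419 / 0.443418 × 100 = 72.5

72.5%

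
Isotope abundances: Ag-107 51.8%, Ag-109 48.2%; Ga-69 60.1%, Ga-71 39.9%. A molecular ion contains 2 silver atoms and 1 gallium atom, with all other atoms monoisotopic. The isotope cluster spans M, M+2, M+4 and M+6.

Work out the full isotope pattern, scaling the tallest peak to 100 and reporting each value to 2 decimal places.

Silver pattern (n=2): 0.268324 : 0.499352 : 0.232324
Gallium pattern (n=1): 0.6010 : 0.3990
Convolve the two distributions (both contribute in 2-u steps):
  M: 0.268324×0.6010 = 0.161263
  M+2: 0.268324×0.3990 + 0.499352×0.6010 = 0.407172
  M+4: 0.499352×0.3990 + 0.232324×0.6010 = 0.338868
  M+6: 0.232324×0.3990 = 0.092697
Scale to base peak (0.407172) = 100: 39.61 : 100.00 : 83.22 : 22.77

39.61 : 100.00 : 83.22 : 22.77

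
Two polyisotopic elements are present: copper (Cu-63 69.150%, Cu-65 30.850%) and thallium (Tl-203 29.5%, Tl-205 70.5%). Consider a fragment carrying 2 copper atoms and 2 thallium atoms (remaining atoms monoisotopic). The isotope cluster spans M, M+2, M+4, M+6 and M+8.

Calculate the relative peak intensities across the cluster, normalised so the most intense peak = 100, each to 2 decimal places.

Copper pattern (n=2): 0.47817225 : 0.4266555 : 0.09517225
Thallium pattern (n=2): 0.087025 : 0.41595 : 0.497025
Convolve the two distributions (both contribute in 2-u steps):
  M: 0.47817225×0.087025 = 0.041613
  M+2: 0.47817225×0.41595 + 0.4266555×0.087025 = 0.236025
  M+4: 0.47817225×0.497025 + 0.4266555×0.41595 + 0.09517225×0.087025 = 0.423413
  M+6: 0.4266555×0.497025 + 0.09517225×0.41595 = 0.251645
  M+8: 0.09517225×0.497025 = 0.047303
Scale to base peak (0.423413) = 100: 9.83 : 55.74 : 100.00 : 59.43 : 11.17

9.83 : 55.74 : 100.00 : 59.43 : 11.17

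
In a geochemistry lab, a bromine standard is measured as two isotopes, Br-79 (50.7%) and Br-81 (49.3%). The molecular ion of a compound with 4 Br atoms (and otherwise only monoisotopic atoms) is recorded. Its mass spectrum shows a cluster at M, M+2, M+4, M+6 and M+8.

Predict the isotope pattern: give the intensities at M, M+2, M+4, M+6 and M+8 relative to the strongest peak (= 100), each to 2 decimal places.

Each Br atom is independently Br-79 (p = 0.507) or Br-81 (q = 0.493); the cluster is the binomial expansion (p + q)^4.
P(M) = 0.507^4 = 0.066074
P(M+2) = 4 × 0.507^3 × 0.493^1 = 0.256999
P(M+4) = 6 × 0.507^2 × 0.493^2 = 0.374853
P(M+6) = 4 × 0.507^1 × 0.493^3 = 0.243001
P(M+8) = 0.493^4 = 0.059073
The M+4 peak is largest (0.374853); scaling to 100 gives 17.63 : 68.56 : 100.00 : 64.83 : 15.76.

17.63 : 68.56 : 100.00 : 64.83 : 15.76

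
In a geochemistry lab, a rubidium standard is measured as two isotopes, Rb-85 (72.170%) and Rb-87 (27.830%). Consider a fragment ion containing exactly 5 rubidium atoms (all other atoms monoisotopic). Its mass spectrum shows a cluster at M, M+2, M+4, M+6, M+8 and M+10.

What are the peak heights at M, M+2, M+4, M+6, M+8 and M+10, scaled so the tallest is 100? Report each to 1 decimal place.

51.9 : 100.0 : 77.1 : 29.7 : 5.7 : 0.4

The 5 Rb atoms are independent, so intensities follow the terms of (0.72170 + 0.27830)^5.
P(M) = 0.72170^5 = 0.195787
P(M+2) = 5 × 0.72170^4 × 0.27830^1 = 0.377494
P(M+4) = 10 × 0.72170^3 × 0.27830^2 = 0.291136
P(M+6) = 10 × 0.72170^2 × 0.27830^3 = 0.112267
P(M+8) = 5 × 0.72170^1 × 0.27830^4 = 0.021646
P(M+10) = 0.27830^5 = 0.001669
The M+2 peak is largest (0.377494); scaling to 100 gives 51.9 : 100.0 : 77.1 : 29.7 : 5.7 : 0.4.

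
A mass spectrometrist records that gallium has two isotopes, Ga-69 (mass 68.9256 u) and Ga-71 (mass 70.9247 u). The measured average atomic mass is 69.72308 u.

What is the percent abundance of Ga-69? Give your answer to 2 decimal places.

60.11%

Let x be the fractional abundance of Ga-69; then Ga-71 has abundance 1 − x.
68.9256·x + 70.9247·(1 − x) = 69.72308
(68.9256 − 70.9247)·x = 69.72308 − 70.9247
x = -1.20162 / -1.9991 = 0.60108 → 60.11% Ga-69, 39.89% Ga-71.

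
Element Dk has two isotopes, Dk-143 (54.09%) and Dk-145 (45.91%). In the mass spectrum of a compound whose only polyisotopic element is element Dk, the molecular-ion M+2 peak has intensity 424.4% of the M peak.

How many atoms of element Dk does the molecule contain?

5

The M+2/M ratio from n Dk atoms is n · q/p = n · 0.4591/0.5409.
n = 4.244 × 0.5409/0.4591 = 5.00 ≈ 5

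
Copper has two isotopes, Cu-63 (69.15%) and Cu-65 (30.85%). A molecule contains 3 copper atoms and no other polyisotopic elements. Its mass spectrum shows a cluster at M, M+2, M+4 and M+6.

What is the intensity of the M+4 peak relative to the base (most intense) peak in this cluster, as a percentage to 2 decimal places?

Term probabilities: M 0.3307, M+2 0.4425, M+4 0.1974, M+6 0.0294. Base peak = M+2.
P(M+2) = C(3,1) × 0.6915^2 × 0.3085^1 = 3 × 0.47817225 × 0.3085 = 0.442548 (base)
P(M+4) = C(3,2) × 0.6915^1 × 0.3085^2 = 3 × 0.6915 × 0.09517225 = 0.197435
Relative intensity = 0.197435 / 0.442548 × 100 = 44.61

44.61%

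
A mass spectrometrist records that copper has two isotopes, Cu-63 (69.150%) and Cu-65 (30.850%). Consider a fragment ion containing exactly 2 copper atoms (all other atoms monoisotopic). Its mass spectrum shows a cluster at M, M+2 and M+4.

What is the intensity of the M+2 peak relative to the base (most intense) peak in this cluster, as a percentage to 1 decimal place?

Term probabilities: M 0.4782, M+2 0.4267, M+4 0.0952. Base peak = M.
P(M) = C(2,0) × 0.69150^2 × 0.30850^0 = 1 × 0.47817225 × 1.0000 = 0.478172 (base)
P(M+2) = C(2,1) × 0.69150^1 × 0.30850^1 = 2 × 0.6915 × 0.3085 = 0.426656
Relative intensity = 0.426656 / 0.478172 × 100 = 89.2

89.2%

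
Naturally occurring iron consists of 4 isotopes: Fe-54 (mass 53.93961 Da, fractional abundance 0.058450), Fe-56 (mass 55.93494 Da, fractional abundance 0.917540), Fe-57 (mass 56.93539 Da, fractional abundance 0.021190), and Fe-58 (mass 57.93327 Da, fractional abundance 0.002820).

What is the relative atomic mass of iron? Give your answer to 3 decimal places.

55.845 Da

Ar = Σ fᵢ·mᵢ = 0.058450 × 53.93961 + 0.917540 × 55.93494 + 0.021190 × 56.93539 + 0.002820 × 57.93327
= 3.152770 + 51.322545 + 1.206461 + 0.163372 = 55.845148 Da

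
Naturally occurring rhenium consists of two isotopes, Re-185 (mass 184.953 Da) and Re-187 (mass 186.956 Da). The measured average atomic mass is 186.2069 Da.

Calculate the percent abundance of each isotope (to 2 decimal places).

Re-185: 37.40%, Re-187: 62.60%

Let x be the fractional abundance of Re-185; then Re-187 has abundance 1 − x.
184.953·x + 186.956·(1 − x) = 186.2069
(184.953 − 186.956)·x = 186.2069 − 186.956
x = -0.7491 / -2.003 = 0.37399 → 37.40% Re-185, 62.60% Re-187.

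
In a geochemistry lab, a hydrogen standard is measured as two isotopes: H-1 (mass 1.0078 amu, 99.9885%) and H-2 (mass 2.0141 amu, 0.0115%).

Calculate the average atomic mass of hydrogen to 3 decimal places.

1.008 amu

Weight each isotope mass by its fractional abundance: 0.999885 × 1.0078 + 0.000115 × 2.0141
= 1.00768 + 0.00023 = 1.00791 amu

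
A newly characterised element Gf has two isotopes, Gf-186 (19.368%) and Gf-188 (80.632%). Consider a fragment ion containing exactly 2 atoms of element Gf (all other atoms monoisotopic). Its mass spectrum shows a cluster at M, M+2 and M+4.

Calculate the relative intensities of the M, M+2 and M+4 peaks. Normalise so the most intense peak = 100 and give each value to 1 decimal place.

5.8 : 48.0 : 100.0

Each Gf atom is independently Gf-186 (p = 0.19368) or Gf-188 (q = 0.80632); the cluster is the binomial expansion (p + q)^2.
P(M) = 0.19368^2 = 0.037512
P(M+2) = 2 × 0.19368^1 × 0.80632^1 = 0.312336
P(M+4) = 0.80632^2 = 0.650152
The M+4 peak is largest (0.650152); scaling to 100 gives 5.8 : 48.0 : 100.0.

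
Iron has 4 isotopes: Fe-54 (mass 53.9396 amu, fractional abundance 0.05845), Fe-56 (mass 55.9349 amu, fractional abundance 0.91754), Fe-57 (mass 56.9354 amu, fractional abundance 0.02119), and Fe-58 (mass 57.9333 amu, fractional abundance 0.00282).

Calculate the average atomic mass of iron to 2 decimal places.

Average mass = Σ (abundance × isotope mass) = 0.05845 × 53.9396 + 0.91754 × 55.9349 + 0.02119 × 56.9354 + 0.00282 × 57.9333
= 3.15277 + 51.32251 + 1.20646 + 0.16337 = 55.84511 amu

55.85 amu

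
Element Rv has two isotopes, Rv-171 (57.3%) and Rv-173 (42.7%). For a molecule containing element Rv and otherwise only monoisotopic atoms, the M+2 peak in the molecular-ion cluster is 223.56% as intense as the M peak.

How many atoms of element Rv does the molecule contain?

The M+2/M ratio from n Rv atoms is n · q/p = n · 0.427/0.573.
n = 2.2356 × 0.573/0.427 = 3.00 ≈ 3

3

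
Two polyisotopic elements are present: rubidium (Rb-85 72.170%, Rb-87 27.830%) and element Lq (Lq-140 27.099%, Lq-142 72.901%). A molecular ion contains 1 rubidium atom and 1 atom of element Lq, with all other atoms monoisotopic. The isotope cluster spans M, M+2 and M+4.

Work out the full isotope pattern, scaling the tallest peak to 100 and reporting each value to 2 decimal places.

Rubidium pattern (n=1): 0.7217 : 0.2783
Element Lq pattern (n=1): 0.27099 : 0.72901
Convolve the two distributions (both contribute in 2-u steps):
  M: 0.7217×0.27099 = 0.195573
  M+2: 0.7217×0.72901 + 0.2783×0.27099 = 0.601543
  M+4: 0.2783×0.72901 = 0.202883
Scale to base peak (0.601543) = 100: 32.51 : 100.00 : 33.73

32.51 : 100.00 : 33.73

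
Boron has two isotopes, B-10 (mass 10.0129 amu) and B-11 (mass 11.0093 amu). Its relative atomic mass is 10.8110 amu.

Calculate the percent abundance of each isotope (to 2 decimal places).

B-10: 19.90%, B-11: 80.10%

With x = fraction of B-10 (so B-11 is 1 − x):
10.0129·x + 11.0093·(1 − x) = 10.8110
(10.0129 − 11.0093)·x = 10.8110 − 11.0093
x = -0.1983 / -0.9964 = 0.19902 → 19.90% B-10, 80.10% B-11.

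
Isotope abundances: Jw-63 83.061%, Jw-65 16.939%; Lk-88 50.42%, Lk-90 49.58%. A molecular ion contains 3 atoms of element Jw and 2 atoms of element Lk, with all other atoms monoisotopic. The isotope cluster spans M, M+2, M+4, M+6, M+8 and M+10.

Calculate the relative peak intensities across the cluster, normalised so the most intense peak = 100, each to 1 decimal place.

Element Jw pattern (n=3): 0.57304861 : 0.35059308 : 0.07149801 : 0.0048603
Element Lk pattern (n=2): 0.25421764 : 0.49996472 : 0.24581764
Convolve the two distributions (both contribute in 2-u steps):
  M: 0.57304861×0.25421764 = 0.145679
  M+2: 0.57304861×0.49996472 + 0.35059308×0.25421764 = 0.375631
  M+4: 0.57304861×0.24581764 + 0.35059308×0.49996472 + 0.07149801×0.25421764 = 0.334326
  M+6: 0.35059308×0.24581764 + 0.07149801×0.49996472 + 0.0048603×0.25421764 = 0.123164
  M+8: 0.07149801×0.24581764 + 0.0048603×0.49996472 = 0.020005
  M+10: 0.0048603×0.24581764 = 0.001195
Scale to base peak (0.375631) = 100: 38.8 : 100.0 : 89.0 : 32.8 : 5.3 : 0.3

38.8 : 100.0 : 89.0 : 32.8 : 5.3 : 0.3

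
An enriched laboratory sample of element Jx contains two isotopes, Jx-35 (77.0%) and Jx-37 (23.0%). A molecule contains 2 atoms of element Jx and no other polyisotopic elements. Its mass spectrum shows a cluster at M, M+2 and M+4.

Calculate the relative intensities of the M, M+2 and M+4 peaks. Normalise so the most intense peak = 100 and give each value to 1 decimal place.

Each Jx atom is independently Jx-35 (p = 0.770) or Jx-37 (q = 0.230); the cluster is the binomial expansion (p + q)^2.
P(M) = 0.770^2 = 0.592900
P(M+2) = 2 × 0.770^1 × 0.230^1 = 0.354200
P(M+4) = 0.230^2 = 0.052900
The M peak is largest (0.592900); scaling to 100 gives 100.0 : 59.7 : 8.9.

100.0 : 59.7 : 8.9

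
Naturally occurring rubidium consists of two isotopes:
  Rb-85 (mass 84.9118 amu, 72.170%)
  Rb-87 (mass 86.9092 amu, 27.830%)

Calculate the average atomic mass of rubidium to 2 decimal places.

Ar = Σ fᵢ·mᵢ = 0.72170 × 84.9118 + 0.27830 × 86.9092
= 61.28085 + 24.18683 = 85.46768 amu

85.47 amu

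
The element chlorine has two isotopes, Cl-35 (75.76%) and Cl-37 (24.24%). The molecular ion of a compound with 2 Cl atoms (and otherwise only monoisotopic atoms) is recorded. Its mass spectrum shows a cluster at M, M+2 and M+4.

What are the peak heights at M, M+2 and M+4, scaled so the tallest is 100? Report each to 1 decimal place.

100.0 : 64.0 : 10.2

The 2 Cl atoms are independent, so intensities follow the terms of (0.7576 + 0.2424)^2.
P(M) = 0.7576^2 = 0.573958
P(M+2) = 2 × 0.7576^1 × 0.2424^1 = 0.367284
P(M+4) = 0.2424^2 = 0.058758
The M peak is largest (0.573958); scaling to 100 gives 100.0 : 64.0 : 10.2.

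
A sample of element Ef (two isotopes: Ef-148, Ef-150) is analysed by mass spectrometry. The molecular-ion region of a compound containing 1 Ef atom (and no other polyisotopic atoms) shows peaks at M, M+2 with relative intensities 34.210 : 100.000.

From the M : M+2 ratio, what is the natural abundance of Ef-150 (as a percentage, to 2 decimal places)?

If p is the fraction of Ef that is Ef-148, then I(M+2)/I(M) = [C(1,1)·p^0·(1−p)] / p^1 = 1·(1−p)/p = 100.000/34.210 = 2.9231
(1−p)/p = 2.9231/1 = 2.9231  ⇒  p = 1/(1 + 2.9231) = 0.2549
Ef-148: 25.49%, Ef-150: 74.51%.

74.51%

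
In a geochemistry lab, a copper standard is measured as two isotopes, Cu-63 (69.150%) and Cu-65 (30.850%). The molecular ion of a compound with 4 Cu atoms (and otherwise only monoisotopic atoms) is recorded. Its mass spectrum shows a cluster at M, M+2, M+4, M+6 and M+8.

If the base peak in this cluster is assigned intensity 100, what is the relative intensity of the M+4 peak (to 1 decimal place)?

Term probabilities: M 0.2286, M+2 0.4080, M+4 0.2731, M+6 0.0812, M+8 0.0091. Base peak = M+2.
P(M+2) = C(4,1) × 0.69150^3 × 0.30850^1 = 4 × 0.33065611 × 0.3085 = 0.408030 (base)
P(M+4) = C(4,2) × 0.69150^2 × 0.30850^2 = 6 × 0.47817225 × 0.09517225 = 0.273052
Relative intensity = 0.273052 / 0.408030 × 100 = 66.9

66.9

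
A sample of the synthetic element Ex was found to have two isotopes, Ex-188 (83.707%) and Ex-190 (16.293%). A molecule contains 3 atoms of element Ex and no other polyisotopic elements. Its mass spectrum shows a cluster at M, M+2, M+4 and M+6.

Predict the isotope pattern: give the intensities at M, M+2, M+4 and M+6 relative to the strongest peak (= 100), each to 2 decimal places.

The 3 Ex atoms are independent, so intensities follow the terms of (0.83707 + 0.16293)^3.
P(M) = 0.83707^3 = 0.586523
P(M+2) = 3 × 0.83707^2 × 0.16293^1 = 0.342488
P(M+4) = 3 × 0.83707^1 × 0.16293^2 = 0.066663
P(M+6) = 0.16293^3 = 0.004325
The M peak is largest (0.586523); scaling to 100 gives 100.00 : 58.39 : 11.37 : 0.74.

100.00 : 58.39 : 11.37 : 0.74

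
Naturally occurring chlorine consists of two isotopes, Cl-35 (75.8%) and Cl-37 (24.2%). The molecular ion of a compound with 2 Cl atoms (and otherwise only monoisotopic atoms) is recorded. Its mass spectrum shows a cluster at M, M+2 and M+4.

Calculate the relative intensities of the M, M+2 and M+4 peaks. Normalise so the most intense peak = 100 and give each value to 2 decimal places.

100.00 : 63.85 : 10.19

The 2 Cl atoms are independent, so intensities follow the terms of (0.758 + 0.242)^2.
P(M) = 0.758^2 = 0.574564
P(M+2) = 2 × 0.758^1 × 0.242^1 = 0.366872
P(M+4) = 0.242^2 = 0.058564
The M peak is largest (0.574564); scaling to 100 gives 100.00 : 63.85 : 10.19.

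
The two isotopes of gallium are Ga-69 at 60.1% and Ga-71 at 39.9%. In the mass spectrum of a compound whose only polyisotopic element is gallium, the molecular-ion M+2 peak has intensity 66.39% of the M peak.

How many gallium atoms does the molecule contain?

1

For n independent Ga atoms, I(M+2)/I(M) = n · (abundance Ga-71) / (abundance Ga-69) = n · 0.399/0.601.
n = 0.6639 × 0.601/0.399 = 1.00 ≈ 1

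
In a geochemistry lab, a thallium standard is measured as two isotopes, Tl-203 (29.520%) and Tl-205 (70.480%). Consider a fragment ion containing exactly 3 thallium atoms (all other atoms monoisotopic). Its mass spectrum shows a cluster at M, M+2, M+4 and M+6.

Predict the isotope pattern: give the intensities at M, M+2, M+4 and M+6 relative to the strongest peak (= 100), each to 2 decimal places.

Each Tl atom is independently Tl-203 (p = 0.29520) or Tl-205 (q = 0.70480); the cluster is the binomial expansion (p + q)^3.
P(M) = 0.29520^3 = 0.025725
P(M+2) = 3 × 0.29520^2 × 0.70480^1 = 0.184255
P(M+4) = 3 × 0.29520^1 × 0.70480^2 = 0.439916
P(M+6) = 0.70480^3 = 0.350104
The M+4 peak is largest (0.439916); scaling to 100 gives 5.85 : 41.88 : 100.00 : 79.58.

5.85 : 41.88 : 100.00 : 79.58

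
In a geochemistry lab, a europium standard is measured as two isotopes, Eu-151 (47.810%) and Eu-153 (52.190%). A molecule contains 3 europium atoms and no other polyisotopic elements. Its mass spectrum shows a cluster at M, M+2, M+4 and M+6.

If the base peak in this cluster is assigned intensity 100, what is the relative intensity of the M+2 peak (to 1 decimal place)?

91.6

Binomial terms of (0.47810 + 0.52190)^3: M 0.1093, M+2 0.3579, M+4 0.3907, M+6 0.1422 → M+4 is the base peak.
P(M+4) = C(3,2) × 0.47810^1 × 0.52190^2 = 3 × 0.4781 × 0.27237961 = 0.390674 (base)
P(M+2) = C(3,1) × 0.47810^2 × 0.52190^1 = 3 × 0.22857961 × 0.5219 = 0.357887
Relative intensity = 0.357887 / 0.390674 × 100 = 91.6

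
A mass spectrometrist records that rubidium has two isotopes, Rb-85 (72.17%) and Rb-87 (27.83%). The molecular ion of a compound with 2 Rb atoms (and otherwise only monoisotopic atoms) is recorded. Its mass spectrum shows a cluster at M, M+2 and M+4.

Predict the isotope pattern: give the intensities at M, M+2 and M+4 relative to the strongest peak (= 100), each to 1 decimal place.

100.0 : 77.1 : 14.9

Expanding (0.7217 + 0.2783)^2:
P(M) = 0.7217^2 = 0.520851
P(M+2) = 2 × 0.7217^1 × 0.2783^1 = 0.401698
P(M+4) = 0.2783^2 = 0.077451
The M peak is largest (0.520851); scaling to 100 gives 100.0 : 77.1 : 14.9.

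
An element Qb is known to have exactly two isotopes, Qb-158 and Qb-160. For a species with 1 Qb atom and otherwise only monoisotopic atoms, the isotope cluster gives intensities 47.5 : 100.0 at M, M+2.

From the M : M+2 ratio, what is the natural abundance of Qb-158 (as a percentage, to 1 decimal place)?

32.2%

Write p for the Qb-158 fraction. I(M+2)/I(M) = [C(1,1)·p^0·(1−p)] / p^1 = 1·(1−p)/p = 100.0/47.5 = 2.1053
(1−p)/p = 2.1053/1 = 2.1053  ⇒  p = 1/(1 + 2.1053) = 0.3220
Qb-158: 32.2%, Qb-160: 67.8%.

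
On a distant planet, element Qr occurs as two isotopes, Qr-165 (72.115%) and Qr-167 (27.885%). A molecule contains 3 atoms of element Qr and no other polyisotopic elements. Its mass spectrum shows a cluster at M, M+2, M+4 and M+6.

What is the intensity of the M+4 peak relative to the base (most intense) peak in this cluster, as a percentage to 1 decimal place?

38.7%

(0.72115 + 0.27885)^3 gives M 0.3750, M+2 0.4351, M+4 0.1682, M+6 0.0217; the largest is M+2.
P(M+2) = C(3,1) × 0.72115^2 × 0.27885^1 = 3 × 0.52005732 × 0.27885 = 0.435054 (base)
P(M+4) = C(3,2) × 0.72115^1 × 0.27885^2 = 3 × 0.72115 × 0.07775732 = 0.168224
Relative intensity = 0.168224 / 0.435054 × 100 = 38.7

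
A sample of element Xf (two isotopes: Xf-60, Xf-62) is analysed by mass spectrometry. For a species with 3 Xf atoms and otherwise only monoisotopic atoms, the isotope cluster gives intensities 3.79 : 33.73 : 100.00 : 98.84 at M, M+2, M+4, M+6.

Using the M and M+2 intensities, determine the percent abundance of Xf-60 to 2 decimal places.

25.21%

Let p = fractional abundance of Xf-60. I(M+2)/I(M) = [C(3,1)·p^2·(1−p)] / p^3 = 3·(1−p)/p = 33.73/3.79 = 8.8997
(1−p)/p = 8.8997/3 = 2.9666  ⇒  p = 1/(1 + 2.9666) = 0.2521
Xf-60: 25.21%, Xf-62: 74.79%.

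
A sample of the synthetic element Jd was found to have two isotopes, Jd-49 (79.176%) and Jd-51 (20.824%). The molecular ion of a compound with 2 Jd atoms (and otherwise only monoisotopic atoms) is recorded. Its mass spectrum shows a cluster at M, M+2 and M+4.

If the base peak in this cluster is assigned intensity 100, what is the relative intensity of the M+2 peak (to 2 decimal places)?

(0.79176 + 0.20824)^2 gives M 0.6269, M+2 0.3298, M+4 0.0434; the largest is M.
P(M) = C(2,0) × 0.79176^2 × 0.20824^0 = 1 × 0.6268839 × 1.0000 = 0.626884 (base)
P(M+2) = C(2,1) × 0.79176^1 × 0.20824^1 = 2 × 0.79176 × 0.20824 = 0.329752
Relative intensity = 0.329752 / 0.626884 × 100 = 52.60

52.60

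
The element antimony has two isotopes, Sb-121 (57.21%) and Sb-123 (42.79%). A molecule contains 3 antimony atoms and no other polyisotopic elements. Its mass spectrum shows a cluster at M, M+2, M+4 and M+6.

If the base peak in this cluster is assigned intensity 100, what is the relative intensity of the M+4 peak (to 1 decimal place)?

(0.5721 + 0.4279)^3 gives M 0.1872, M+2 0.4202, M+4 0.3143, M+6 0.0783; the largest is M+2.
P(M+2) = C(3,1) × 0.5721^2 × 0.4279^1 = 3 × 0.32729841 × 0.4279 = 0.420153 (base)
P(M+4) = C(3,2) × 0.5721^1 × 0.4279^2 = 3 × 0.5721 × 0.18309841 = 0.314252
Relative intensity = 0.314252 / 0.420153 × 100 = 74.8

74.8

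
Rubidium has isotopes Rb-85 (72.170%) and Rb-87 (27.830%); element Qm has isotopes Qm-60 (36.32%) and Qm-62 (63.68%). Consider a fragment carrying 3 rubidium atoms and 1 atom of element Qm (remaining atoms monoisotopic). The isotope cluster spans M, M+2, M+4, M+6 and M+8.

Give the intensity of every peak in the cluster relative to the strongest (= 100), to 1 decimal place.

Rubidium pattern (n=3): 0.37589809 : 0.43485841 : 0.16768892 : 0.02155458
Element Qm pattern (n=1): 0.3632 : 0.6368
Convolve the two distributions (both contribute in 2-u steps):
  M: 0.37589809×0.3632 = 0.136526
  M+2: 0.37589809×0.6368 + 0.43485841×0.3632 = 0.397312
  M+4: 0.43485841×0.6368 + 0.16768892×0.3632 = 0.337822
  M+6: 0.16768892×0.6368 + 0.02155458×0.3632 = 0.114613
  M+8: 0.02155458×0.6368 = 0.013726
Scale to base peak (0.397312) = 100: 34.4 : 100.0 : 85.0 : 28.8 : 3.5

34.4 : 100.0 : 85.0 : 28.8 : 3.5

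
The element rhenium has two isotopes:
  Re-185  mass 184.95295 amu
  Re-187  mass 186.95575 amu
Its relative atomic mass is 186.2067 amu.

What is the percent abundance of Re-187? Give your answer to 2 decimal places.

62.60%

With x = fraction of Re-185 (so Re-187 is 1 − x):
184.95295·x + 186.95575·(1 − x) = 186.2067
(184.95295 − 186.95575)·x = 186.2067 − 186.95575
x = -0.74905 / -2.00280 = 0.37400 → 37.40% Re-185, 62.60% Re-187.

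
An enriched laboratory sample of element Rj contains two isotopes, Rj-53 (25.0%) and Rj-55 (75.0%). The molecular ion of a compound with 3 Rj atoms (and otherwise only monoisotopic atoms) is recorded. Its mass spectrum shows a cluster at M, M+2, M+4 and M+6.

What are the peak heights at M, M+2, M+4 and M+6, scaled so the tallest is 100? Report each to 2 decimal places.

3.70 : 33.33 : 100.00 : 100.00

Each Rj atom is independently Rj-53 (p = 0.250) or Rj-55 (q = 0.750); the cluster is the binomial expansion (p + q)^3.
P(M) = 0.250^3 = 0.015625
P(M+2) = 3 × 0.250^2 × 0.750^1 = 0.140625
P(M+4) = 3 × 0.250^1 × 0.750^2 = 0.421875
P(M+6) = 0.750^3 = 0.421875
The M+4 peak is largest (0.421875); scaling to 100 gives 3.70 : 33.33 : 100.00 : 100.00.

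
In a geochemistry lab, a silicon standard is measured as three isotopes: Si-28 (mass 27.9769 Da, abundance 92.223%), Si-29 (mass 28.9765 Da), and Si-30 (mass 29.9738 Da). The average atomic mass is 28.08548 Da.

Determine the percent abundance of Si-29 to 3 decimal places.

4.685%

The remaining 7.777% is split between Si-29 (fraction x) and Si-30 (fraction 0.07777 − x).
Substituting: 28.9765x + 29.9738(0.07777 − x) = 2.284343513
(28.9765 − 29.9738)x = -0.046718913  ⇒  x = 0.04685, y = 0.03092
Si-29: 4.685%, Si-30: 3.092%.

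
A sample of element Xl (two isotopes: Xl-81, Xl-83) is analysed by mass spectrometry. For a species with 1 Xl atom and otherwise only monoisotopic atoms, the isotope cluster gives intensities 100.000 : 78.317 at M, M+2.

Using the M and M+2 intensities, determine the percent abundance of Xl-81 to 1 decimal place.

Write p for the Xl-81 fraction. I(M+2)/I(M) = [C(1,1)·p^0·(1−p)] / p^1 = 1·(1−p)/p = 78.317/100.000 = 0.7832
(1−p)/p = 0.7832/1 = 0.7832  ⇒  p = 1/(1 + 0.7832) = 0.5608
Xl-81: 56.1%, Xl-83: 43.9%.

56.1%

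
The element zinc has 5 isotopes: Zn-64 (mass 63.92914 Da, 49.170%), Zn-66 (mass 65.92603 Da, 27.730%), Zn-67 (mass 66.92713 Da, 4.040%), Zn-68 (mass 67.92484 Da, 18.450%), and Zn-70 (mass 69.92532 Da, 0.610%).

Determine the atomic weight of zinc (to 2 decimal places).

Ar = Σ fᵢ·mᵢ = 0.49170 × 63.92914 + 0.27730 × 65.92603 + 0.04040 × 66.92713 + 0.18450 × 67.92484 + 0.00610 × 69.92532
= 31.433958 + 18.281288 + 2.703856 + 12.532133 + 0.426544 = 65.377779 Da

65.38 Da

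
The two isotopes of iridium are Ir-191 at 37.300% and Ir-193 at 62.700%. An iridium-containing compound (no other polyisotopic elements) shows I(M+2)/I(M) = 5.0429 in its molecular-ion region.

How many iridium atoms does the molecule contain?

The M+2/M ratio from n Ir atoms is n · q/p = n · 0.62700/0.37300.
n = 5.0429 × 0.37300/0.62700 = 3.00 ≈ 3

3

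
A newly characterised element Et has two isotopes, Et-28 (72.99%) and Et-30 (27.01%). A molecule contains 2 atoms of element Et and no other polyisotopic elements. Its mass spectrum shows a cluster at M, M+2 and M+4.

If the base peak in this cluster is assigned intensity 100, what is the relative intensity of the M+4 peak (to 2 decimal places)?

Term probabilities: M 0.5328, M+2 0.3943, M+4 0.0730. Base peak = M.
P(M) = C(2,0) × 0.7299^2 × 0.2701^0 = 1 × 0.53275401 × 1.0000 = 0.532754 (base)
P(M+4) = C(2,2) × 0.7299^0 × 0.2701^2 = 1 × 1.0000 × 0.07295401 = 0.072954
Relative intensity = 0.072954 / 0.532754 × 100 = 13.69

13.69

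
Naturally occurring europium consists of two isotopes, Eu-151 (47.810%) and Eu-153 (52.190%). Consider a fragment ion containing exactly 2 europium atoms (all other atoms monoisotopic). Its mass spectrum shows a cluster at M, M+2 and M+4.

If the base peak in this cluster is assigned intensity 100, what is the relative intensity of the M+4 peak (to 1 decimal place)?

Term probabilities: M 0.2286, M+2 0.4990, M+4 0.2724. Base peak = M+2.
P(M+2) = C(2,1) × 0.47810^1 × 0.52190^1 = 2 × 0.4781 × 0.5219 = 0.499041 (base)
P(M+4) = C(2,2) × 0.47810^0 × 0.52190^2 = 1 × 1.0000 × 0.27237961 = 0.272380
Relative intensity = 0.272380 / 0.499041 × 100 = 54.6

54.6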